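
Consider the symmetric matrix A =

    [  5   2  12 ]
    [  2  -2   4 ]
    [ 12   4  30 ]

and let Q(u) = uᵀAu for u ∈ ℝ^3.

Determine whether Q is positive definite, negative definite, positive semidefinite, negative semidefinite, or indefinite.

Symmetric row and column elimination reduces A to a congruent diagonal form with pivots 5, -14/5, 10/7.
That gives 2 positive, 1 negative pivots.
Hence Q is indefinite.

indefinite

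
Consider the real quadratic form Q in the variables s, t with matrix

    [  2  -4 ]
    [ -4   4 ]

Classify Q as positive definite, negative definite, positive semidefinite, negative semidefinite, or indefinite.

Row-reducing A symmetrically gives the diagonal entries 2, -4.
Counting signs: 1 positive, 1 negative.
Hence Q is indefinite.

indefinite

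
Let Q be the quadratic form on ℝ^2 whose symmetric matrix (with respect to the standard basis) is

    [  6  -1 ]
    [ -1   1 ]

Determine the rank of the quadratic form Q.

2

Congruent diagonalization of A (simultaneous row and column reduction) yields pivots 6, 5/6.
That gives 2 positive pivots.
The rank is the number of nonzero pivots: 2.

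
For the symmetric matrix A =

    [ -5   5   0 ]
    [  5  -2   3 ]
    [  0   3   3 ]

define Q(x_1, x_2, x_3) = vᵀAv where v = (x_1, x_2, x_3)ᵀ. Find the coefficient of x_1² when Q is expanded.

-5

The coefficient of x_1² is the diagonal entry A[1,1] = -5.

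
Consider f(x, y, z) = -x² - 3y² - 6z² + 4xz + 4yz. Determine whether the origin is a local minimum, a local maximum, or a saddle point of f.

local maximum

The Hessian at the origin is H = [[-2, 0, 4], [0, -6, 4], [4, 4, -12]].
Row-reducing H symmetrically gives the diagonal entries -2, -6, -4/3.
That gives 3 negative pivots.
H is negative definite, so the origin is a strict local maximum.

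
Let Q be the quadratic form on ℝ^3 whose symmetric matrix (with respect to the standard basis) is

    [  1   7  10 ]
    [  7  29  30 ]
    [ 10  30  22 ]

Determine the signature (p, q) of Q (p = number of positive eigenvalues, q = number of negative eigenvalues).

An LDLᵀ factorisation of A has diagonal entries 1, -20, 2.
Counting signs: 2 positive, 1 negative.

(2, 1)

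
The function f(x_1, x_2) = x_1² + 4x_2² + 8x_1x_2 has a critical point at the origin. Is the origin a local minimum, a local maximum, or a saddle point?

The Hessian at the origin is H = [[2, 8], [8, 8]].
det H = 2·8 − (8)² = -48 < 0, so H is indefinite.
Therefore the origin is a saddle point.

saddle point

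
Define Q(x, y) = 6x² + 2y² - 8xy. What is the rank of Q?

2

Write A = [[6, -4], [-4, 2]].
Congruent diagonalization of A (simultaneous row and column reduction) yields pivots 6, -2/3.
So there are 1 positive, 1 negative pivots.
The rank is the number of nonzero pivots: 2.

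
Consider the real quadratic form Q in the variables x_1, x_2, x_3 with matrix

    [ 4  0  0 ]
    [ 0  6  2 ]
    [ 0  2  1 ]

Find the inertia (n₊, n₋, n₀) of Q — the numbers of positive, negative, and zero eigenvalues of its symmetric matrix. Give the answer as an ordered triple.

Congruent diagonalization of A (simultaneous row and column reduction) yields pivots 4, 6, 1/3.
That gives 3 positive pivots.

(3, 0, 0)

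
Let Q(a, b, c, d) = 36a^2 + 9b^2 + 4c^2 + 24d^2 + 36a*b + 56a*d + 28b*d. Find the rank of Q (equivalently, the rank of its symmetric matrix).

3

Write A = [[36, 18, 0, 28], [18, 9, 0, 14], [0, 0, 4, 0], [28, 14, 0, 24]].
Applying the same elementary operations to the rows and columns of A produces a congruent diagonal matrix with entries 36, 0, 4, 20/9.
Counting signs: 3 positive, 1 zero.
The rank is the number of nonzero pivots: 3.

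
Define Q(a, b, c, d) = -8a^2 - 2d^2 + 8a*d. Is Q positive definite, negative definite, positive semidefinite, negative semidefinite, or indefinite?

negative semidefinite

Write A = [[-8, 0, 0, 4], [0, 0, 0, 0], [0, 0, 0, 0], [4, 0, 0, -2]].
Row-reducing A symmetrically gives the diagonal entries -8, 0, 0, 0.
So there are 1 negative, 3 zero pivots.
Hence Q is negative semidefinite.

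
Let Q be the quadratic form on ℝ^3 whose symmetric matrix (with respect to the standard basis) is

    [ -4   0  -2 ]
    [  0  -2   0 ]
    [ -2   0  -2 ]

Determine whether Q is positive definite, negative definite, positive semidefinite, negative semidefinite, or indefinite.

Leading principal minors: Δ_1 = -4, Δ_2 = 8, Δ_3 = -8.
The signs alternate starting with Δ_1 < 0, so by Sylvester's criterion Q is negative definite.

negative definite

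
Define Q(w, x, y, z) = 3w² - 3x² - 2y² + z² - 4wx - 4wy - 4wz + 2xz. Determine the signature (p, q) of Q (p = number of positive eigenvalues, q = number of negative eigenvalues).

The associated matrix is A = [[3, -2, -2, -2], [-2, -3, 0, 1], [-2, 0, -2, 0], [-2, 1, 0, 1]].
An LDLᵀ factorisation of A has diagonal entries 3, -13/3, -38/13, 4/19.
So there are 2 positive, 2 negative pivots.

(2, 2)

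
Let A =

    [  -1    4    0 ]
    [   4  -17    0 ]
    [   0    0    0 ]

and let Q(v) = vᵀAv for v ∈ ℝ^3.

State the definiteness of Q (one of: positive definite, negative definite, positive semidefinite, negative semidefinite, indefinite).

Symmetric row and column elimination reduces A to a congruent diagonal form with pivots -1, -1, 0.
Counting signs: 2 negative, 1 zero.
Hence Q is negative semidefinite.

negative semidefinite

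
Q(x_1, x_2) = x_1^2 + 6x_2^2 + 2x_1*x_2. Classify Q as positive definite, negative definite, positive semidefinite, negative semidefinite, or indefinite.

The symmetric matrix of Q is A = [[1, 1], [1, 6]].
Leading principal minors: Δ_1 = 1, Δ_2 = 5.
All leading principal minors are positive, so by Sylvester's criterion Q is positive definite.

positive definite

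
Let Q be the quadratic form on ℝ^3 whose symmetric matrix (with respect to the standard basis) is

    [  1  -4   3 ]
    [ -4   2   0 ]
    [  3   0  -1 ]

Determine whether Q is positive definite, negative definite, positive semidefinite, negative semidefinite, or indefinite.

indefinite

Symmetric row and column elimination reduces A to a congruent diagonal form with pivots 1, -14, 2/7.
That gives 2 positive, 1 negative pivots.
Hence Q is indefinite.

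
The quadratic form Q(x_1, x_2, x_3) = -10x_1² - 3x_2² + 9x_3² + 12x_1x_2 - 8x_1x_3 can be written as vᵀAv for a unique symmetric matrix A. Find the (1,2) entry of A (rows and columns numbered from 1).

The coefficient of x_1·x_2 in Q is 12. For a symmetric A this equals A[1,2] + A[2,1] = 2·A[1,2].
So A[1,2] = 12/2 = 6.

6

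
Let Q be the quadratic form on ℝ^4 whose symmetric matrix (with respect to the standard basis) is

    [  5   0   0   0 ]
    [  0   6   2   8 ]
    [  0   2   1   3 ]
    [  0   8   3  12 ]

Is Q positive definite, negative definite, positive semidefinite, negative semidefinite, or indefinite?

positive definite

Symmetric row and column elimination reduces A to a congruent diagonal form with pivots 5, 6, 1/3, 1.
That gives 4 positive pivots.
Hence Q is positive definite.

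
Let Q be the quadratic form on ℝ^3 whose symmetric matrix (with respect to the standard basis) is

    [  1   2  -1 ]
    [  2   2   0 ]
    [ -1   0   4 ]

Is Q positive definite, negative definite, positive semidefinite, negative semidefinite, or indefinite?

Congruent diagonalization of A (simultaneous row and column reduction) yields pivots 1, -2, 5.
Counting signs: 2 positive, 1 negative.
Hence Q is indefinite.

indefinite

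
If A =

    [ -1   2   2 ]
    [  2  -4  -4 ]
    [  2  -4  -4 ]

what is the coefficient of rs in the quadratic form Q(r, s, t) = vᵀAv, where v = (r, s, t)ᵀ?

4

The coefficient of rs is A[1,2] + A[2,1] = 2·2 = 4.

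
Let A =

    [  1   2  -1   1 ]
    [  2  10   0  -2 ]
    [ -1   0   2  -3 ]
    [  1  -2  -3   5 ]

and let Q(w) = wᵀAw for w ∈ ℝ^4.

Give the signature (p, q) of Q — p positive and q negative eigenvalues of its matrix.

(3, 0)

Applying the same elementary operations to the rows and columns of A produces a congruent diagonal matrix with entries 1, 6, 1/3, 0.
That gives 3 positive, 1 zero pivots.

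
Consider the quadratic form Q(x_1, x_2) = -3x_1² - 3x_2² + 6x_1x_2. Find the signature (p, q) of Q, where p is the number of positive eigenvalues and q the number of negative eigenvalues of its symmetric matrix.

Write A = [[-3, 3], [3, -3]].
Congruent diagonalization of A (simultaneous row and column reduction) yields pivots -3, 0.
So there are 1 negative, 1 zero pivots.

(0, 1)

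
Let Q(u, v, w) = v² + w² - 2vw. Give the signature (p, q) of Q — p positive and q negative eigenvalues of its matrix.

(1, 0)

The symmetric matrix is A = [[0, 0, 0], [0, 1, -1], [0, -1, 1]].
Applying the same elementary operations to the rows and columns of A produces a congruent diagonal matrix with entries 0, 1, 0.
That gives 1 positive, 2 zero pivots.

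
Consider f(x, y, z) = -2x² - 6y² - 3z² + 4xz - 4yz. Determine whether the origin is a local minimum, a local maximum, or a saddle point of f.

local maximum

The Hessian at the origin is H = [[-4, 0, 4], [0, -12, -4], [4, -4, -6]].
Congruent diagonalization of H (simultaneous row and column reduction) yields pivots -4, -12, -2/3.
So there are 3 negative pivots.
H is negative definite, so the origin is a strict local maximum.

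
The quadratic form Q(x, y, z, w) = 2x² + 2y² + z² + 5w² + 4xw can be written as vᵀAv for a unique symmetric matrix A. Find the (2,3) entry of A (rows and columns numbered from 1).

The coefficient of y·z in Q is 0. For a symmetric A this equals A[2,3] + A[3,2] = 2·A[2,3].
So A[2,3] = 0/2 = 0.

0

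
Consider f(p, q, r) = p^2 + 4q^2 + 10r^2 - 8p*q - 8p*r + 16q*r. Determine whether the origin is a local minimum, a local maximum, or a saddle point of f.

saddle point

The Hessian at the origin is H = [[2, -8, -8], [-8, 8, 16], [-8, 16, 20]].
Applying the same elementary operations to the rows and columns of H produces a congruent diagonal matrix with entries 2, -24, -4/3.
Counting signs: 1 positive, 2 negative.
H is indefinite, so the origin is a saddle point.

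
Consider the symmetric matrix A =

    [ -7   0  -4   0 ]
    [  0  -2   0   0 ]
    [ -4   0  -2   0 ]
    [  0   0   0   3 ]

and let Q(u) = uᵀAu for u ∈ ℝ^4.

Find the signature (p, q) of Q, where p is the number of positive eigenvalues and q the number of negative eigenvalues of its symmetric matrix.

Congruent diagonalization of A (simultaneous row and column reduction) yields pivots -7, -2, 2/7, 3.
Counting signs: 2 positive, 2 negative.

(2, 2)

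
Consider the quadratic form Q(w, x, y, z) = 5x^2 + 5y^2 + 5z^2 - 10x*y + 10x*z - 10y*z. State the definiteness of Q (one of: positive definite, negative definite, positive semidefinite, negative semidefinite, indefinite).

The symmetric matrix is A = [[0, 0, 0, 0], [0, 5, -5, 5], [0, -5, 5, -5], [0, 5, -5, 5]].
Congruent diagonalization of A (simultaneous row and column reduction) yields pivots 0, 5, 0, 0.
So there are 1 positive, 3 zero pivots.
Hence Q is positive semidefinite.

positive semidefinite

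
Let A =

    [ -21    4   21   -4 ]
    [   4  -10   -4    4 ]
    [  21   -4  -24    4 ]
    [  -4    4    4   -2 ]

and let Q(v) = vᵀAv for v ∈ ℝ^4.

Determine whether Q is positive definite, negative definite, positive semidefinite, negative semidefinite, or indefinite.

negative definite

An LDLᵀ factorisation of A has diagonal entries -21, -194/21, -3, -10/97.
That gives 4 negative pivots.
Hence Q is negative definite.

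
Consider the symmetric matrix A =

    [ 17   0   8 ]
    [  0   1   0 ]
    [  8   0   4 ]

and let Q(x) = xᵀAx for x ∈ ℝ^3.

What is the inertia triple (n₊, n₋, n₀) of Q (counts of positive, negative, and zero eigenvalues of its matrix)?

(3, 0, 0)

Applying the same elementary operations to the rows and columns of A produces a congruent diagonal matrix with entries 17, 1, 4/17.
That gives 3 positive pivots.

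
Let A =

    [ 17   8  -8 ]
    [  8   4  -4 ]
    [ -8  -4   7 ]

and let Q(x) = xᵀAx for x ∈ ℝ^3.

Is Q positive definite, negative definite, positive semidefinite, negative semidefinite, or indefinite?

An LDLᵀ factorisation of A has diagonal entries 17, 4/17, 3.
That gives 3 positive pivots.
Hence Q is positive definite.

positive definite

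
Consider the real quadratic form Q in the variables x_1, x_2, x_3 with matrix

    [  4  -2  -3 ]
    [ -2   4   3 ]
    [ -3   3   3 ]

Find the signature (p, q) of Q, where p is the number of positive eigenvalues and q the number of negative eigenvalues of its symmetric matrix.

Row-reducing A symmetrically gives the diagonal entries 4, 3, 0.
So there are 2 positive, 1 zero pivots.

(2, 0)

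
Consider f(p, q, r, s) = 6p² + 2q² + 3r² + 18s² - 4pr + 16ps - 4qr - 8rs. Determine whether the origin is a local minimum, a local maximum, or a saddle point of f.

The Hessian at the origin is H = [[12, 0, -4, 16], [0, 4, -4, 0], [-4, -4, 6, -8], [16, 0, -8, 36]].
Row-reducing H symmetrically gives the diagonal entries 12, 4, 2/3, 4.
That gives 4 positive pivots.
H is positive definite, so the origin is a strict local minimum.

local minimum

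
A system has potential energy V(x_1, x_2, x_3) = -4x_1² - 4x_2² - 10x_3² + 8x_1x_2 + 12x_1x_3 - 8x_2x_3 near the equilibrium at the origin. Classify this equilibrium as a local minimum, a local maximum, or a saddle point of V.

saddle point

The Hessian at the origin is H = [[-8, 8, 12], [8, -8, -8], [12, -8, -20]].
H is indefinite, so the origin is a saddle point.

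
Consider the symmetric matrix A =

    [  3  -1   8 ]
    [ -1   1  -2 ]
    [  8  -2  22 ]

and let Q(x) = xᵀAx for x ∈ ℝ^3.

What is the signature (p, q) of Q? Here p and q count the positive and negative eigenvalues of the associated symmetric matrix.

(2, 0)

Applying the same elementary operations to the rows and columns of A produces a congruent diagonal matrix with entries 3, 2/3, 0.
So there are 2 positive, 1 zero pivots.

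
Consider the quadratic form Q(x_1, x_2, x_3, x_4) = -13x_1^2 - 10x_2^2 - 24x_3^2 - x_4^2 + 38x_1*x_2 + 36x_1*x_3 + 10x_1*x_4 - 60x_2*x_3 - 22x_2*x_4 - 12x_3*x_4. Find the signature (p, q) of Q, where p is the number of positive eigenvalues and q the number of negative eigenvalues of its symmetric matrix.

The symmetric matrix is A = [[-13, 19, 18, 5], [19, -10, -30, -11], [18, -30, -24, -6], [5, -11, -6, -1]].
Row-reducing A symmetrically gives the diagonal entries -13, 231/13, 12/77, 0.
That gives 2 positive, 1 negative, 1 zero pivots.

(2, 1)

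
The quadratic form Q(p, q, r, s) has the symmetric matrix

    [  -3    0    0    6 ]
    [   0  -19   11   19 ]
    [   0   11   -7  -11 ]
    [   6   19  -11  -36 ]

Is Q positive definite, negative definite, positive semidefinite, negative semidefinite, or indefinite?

Applying the same elementary operations to the rows and columns of A produces a congruent diagonal matrix with entries -3, -19, -12/19, -5.
That gives 4 negative pivots.
Hence Q is negative definite.

negative definite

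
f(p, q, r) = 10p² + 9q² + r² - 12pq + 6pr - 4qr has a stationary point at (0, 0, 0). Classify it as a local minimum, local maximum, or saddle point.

local minimum

The Hessian at the origin is H = [[20, -12, 6], [-12, 18, -4], [6, -4, 2]].
Applying the same elementary operations to the rows and columns of H produces a congruent diagonal matrix with entries 20, 54/5, 5/27.
That gives 3 positive pivots.
H is positive definite, so the origin is a strict local minimum.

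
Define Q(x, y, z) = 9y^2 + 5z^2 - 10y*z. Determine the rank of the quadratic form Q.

Write A = [[0, 0, 0], [0, 9, -5], [0, -5, 5]].
Congruent diagonalization of A (simultaneous row and column reduction) yields pivots 0, 9, 20/9.
So there are 2 positive, 1 zero pivots.
The rank is the number of nonzero pivots: 2.

2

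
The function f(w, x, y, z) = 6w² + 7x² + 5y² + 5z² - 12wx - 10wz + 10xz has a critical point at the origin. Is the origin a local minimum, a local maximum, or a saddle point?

local minimum

The Hessian at the origin is H = [[12, -12, 0, -10], [-12, 14, 0, 10], [0, 0, 10, 0], [-10, 10, 0, 10]].
Symmetric row and column elimination reduces H to a congruent diagonal form with pivots 12, 2, 10, 5/3.
Counting signs: 4 positive.
H is positive definite, so the origin is a strict local minimum.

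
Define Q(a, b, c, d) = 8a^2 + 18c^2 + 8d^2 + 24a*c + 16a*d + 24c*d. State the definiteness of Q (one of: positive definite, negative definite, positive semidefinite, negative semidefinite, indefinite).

positive semidefinite

The symmetric matrix is A = [[8, 0, 12, 8], [0, 0, 0, 0], [12, 0, 18, 12], [8, 0, 12, 8]].
Symmetric row and column elimination reduces A to a congruent diagonal form with pivots 8, 0, 0, 0.
That gives 1 positive, 3 zero pivots.
Hence Q is positive semidefinite.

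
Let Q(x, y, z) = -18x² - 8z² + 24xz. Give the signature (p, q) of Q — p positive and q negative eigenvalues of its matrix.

(0, 1)

The associated matrix is A = [[-18, 0, 12], [0, 0, 0], [12, 0, -8]].
Applying the same elementary operations to the rows and columns of A produces a congruent diagonal matrix with entries -18, 0, 0.
Counting signs: 1 negative, 2 zero.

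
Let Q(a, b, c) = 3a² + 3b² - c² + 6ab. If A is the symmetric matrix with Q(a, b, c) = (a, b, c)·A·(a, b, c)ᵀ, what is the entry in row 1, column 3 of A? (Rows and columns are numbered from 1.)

The coefficient of a·c in Q is 0. For a symmetric A this equals A[1,3] + A[3,1] = 2·A[1,3].
So A[1,3] = 0/2 = 0.

0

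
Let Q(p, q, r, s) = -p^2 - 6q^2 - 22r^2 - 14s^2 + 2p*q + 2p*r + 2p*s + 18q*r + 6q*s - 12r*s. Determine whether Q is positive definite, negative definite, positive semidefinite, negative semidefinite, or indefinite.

negative definite

The associated matrix is A = [[-1, 1, 1, 1], [1, -6, 9, 3], [1, 9, -22, -6], [1, 3, -6, -14]].
Symmetric row and column elimination reduces A to a congruent diagonal form with pivots -1, -5, -1, -4/5.
That gives 4 negative pivots.
Hence Q is negative definite.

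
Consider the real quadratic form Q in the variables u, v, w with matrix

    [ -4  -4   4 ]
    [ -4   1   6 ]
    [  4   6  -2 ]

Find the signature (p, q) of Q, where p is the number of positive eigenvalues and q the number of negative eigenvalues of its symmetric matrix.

(2, 1)

Symmetric row and column elimination reduces A to a congruent diagonal form with pivots -4, 5, 6/5.
So there are 2 positive, 1 negative pivots.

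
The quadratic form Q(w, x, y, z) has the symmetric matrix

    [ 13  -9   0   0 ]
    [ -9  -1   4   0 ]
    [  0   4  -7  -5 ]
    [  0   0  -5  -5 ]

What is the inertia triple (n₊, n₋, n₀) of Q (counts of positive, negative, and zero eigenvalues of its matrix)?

Applying the same elementary operations to the rows and columns of A produces a congruent diagonal matrix with entries 13, -94/13, -225/47, 2/9.
That gives 2 positive, 2 negative pivots.

(2, 2, 0)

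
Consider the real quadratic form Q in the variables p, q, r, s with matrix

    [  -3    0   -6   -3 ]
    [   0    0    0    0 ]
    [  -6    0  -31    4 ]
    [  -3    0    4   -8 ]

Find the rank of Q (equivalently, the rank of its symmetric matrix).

3

Row-reducing A symmetrically gives the diagonal entries -3, 0, -19, 5/19.
That gives 1 positive, 2 negative, 1 zero pivots.
The rank is the number of nonzero pivots: 3.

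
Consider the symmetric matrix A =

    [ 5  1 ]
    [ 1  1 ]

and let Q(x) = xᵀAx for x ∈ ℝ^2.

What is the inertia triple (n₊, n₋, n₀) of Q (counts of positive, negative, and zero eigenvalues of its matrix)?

(2, 0, 0)

Row-reducing A symmetrically gives the diagonal entries 5, 4/5.
Counting signs: 2 positive.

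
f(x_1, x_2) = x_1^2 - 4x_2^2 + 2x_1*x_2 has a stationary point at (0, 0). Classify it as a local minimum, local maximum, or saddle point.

The Hessian at the origin is H = [[2, 2], [2, -8]].
det H = 2·-8 − (2)² = -20 < 0, so H is indefinite.
Therefore the origin is a saddle point.

saddle point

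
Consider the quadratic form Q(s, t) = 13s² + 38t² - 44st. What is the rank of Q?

2

The symmetric matrix is A = [[13, -22], [-22, 38]].
Row-reducing A symmetrically gives the diagonal entries 13, 10/13.
So there are 2 positive pivots.
The rank is the number of nonzero pivots: 2.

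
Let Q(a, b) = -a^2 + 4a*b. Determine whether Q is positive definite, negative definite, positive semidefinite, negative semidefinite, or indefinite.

indefinite

The symmetric matrix is A = [[-1, 2], [2, 0]].
Applying the same elementary operations to the rows and columns of A produces a congruent diagonal matrix with entries -1, 4.
So there are 1 positive, 1 negative pivots.
Hence Q is indefinite.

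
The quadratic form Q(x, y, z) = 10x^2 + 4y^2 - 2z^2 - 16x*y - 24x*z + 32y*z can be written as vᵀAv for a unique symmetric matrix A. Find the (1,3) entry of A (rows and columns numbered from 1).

-12

The coefficient of x·z in Q is -24. For a symmetric A this equals A[1,3] + A[3,1] = 2·A[1,3].
So A[1,3] = -24/2 = -12.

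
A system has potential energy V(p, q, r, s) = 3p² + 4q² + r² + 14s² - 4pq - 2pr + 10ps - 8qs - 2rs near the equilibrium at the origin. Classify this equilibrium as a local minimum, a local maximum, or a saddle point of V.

The Hessian at the origin is H = [[6, -4, -2, 10], [-4, 8, 0, -8], [-2, 0, 2, -2], [10, -8, -2, 28]].
Congruent diagonalization of H (simultaneous row and column reduction) yields pivots 6, 16/3, 1, 10.
Counting signs: 4 positive.
H is positive definite, so the origin is a strict local minimum.

local minimum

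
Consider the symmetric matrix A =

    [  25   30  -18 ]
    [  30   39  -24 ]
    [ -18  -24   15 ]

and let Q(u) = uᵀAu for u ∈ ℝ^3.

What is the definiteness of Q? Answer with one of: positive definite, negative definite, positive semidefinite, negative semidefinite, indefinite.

positive definite

Leading principal minors: Δ_1 = 25, Δ_2 = 75, Δ_3 = 9.
All leading principal minors are positive, so by Sylvester's criterion Q is positive definite.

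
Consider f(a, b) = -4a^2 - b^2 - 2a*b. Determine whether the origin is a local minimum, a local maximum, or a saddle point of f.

local maximum

The Hessian at the origin is H = [[-8, -2], [-2, -2]].
det H = -8·-2 − (-2)² = 12 > 0 and H[1,1] = -8 < 0, so H is negative definite.
Therefore the origin is a local maximum.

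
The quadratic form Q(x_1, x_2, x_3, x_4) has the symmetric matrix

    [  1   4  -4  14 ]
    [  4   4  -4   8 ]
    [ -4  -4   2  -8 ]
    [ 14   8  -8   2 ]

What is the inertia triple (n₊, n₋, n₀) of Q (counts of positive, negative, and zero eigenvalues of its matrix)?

Congruent diagonalization of A (simultaneous row and column reduction) yields pivots 1, -12, -2, -2.
So there are 1 positive, 3 negative pivots.

(1, 3, 0)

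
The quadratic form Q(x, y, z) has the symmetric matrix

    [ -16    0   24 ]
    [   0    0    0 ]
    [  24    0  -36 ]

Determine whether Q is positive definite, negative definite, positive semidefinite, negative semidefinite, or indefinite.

negative semidefinite

Symmetric row and column elimination reduces A to a congruent diagonal form with pivots -16, 0, 0.
Counting signs: 1 negative, 2 zero.
Hence Q is negative semidefinite.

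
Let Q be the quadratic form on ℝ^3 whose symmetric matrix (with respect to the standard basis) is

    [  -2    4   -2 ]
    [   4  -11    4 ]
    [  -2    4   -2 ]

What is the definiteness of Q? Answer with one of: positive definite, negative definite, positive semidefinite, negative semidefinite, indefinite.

negative semidefinite

Applying the same elementary operations to the rows and columns of A produces a congruent diagonal matrix with entries -2, -3, 0.
So there are 2 negative, 1 zero pivots.
Hence Q is negative semidefinite.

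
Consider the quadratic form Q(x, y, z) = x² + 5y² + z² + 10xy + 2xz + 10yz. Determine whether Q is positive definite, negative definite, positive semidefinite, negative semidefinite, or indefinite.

The symmetric matrix is A = [[1, 5, 1], [5, 5, 5], [1, 5, 1]].
Symmetric row and column elimination reduces A to a congruent diagonal form with pivots 1, -20, 0.
Counting signs: 1 positive, 1 negative, 1 zero.
Hence Q is indefinite.

indefinite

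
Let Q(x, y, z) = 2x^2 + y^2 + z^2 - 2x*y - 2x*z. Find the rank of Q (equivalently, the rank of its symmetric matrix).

2

The associated matrix is A = [[2, -1, -1], [-1, 1, 0], [-1, 0, 1]].
Congruent diagonalization of A (simultaneous row and column reduction) yields pivots 2, 1/2, 0.
So there are 2 positive, 1 zero pivots.
The rank is the number of nonzero pivots: 2.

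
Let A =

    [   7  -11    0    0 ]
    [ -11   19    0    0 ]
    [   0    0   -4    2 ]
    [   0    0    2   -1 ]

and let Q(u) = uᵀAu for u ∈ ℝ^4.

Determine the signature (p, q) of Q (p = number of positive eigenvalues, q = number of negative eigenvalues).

Congruent diagonalization of A (simultaneous row and column reduction) yields pivots 7, 12/7, -4, 0.
So there are 2 positive, 1 negative, 1 zero pivots.

(2, 1)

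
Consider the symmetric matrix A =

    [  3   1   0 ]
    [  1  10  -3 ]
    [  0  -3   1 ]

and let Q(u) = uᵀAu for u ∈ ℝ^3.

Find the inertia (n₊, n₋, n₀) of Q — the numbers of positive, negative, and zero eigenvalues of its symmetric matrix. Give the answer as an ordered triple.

An LDLᵀ factorisation of A has diagonal entries 3, 29/3, 2/29.
That gives 3 positive pivots.

(3, 0, 0)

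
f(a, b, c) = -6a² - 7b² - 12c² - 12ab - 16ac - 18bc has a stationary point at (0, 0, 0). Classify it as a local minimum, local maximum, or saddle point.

The Hessian at the origin is H = [[-12, -12, -16], [-12, -14, -18], [-16, -18, -24]].
Congruent diagonalization of H (simultaneous row and column reduction) yields pivots -12, -2, -2/3.
So there are 3 negative pivots.
H is negative definite, so the origin is a strict local maximum.

local maximum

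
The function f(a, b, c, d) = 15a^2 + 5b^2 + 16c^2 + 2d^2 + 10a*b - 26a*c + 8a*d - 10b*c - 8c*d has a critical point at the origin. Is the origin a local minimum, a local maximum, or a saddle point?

local minimum

The Hessian at the origin is H = [[30, 10, -26, 8], [10, 10, -10, 0], [-26, -10, 32, -8], [8, 0, -8, 4]].
Congruent diagonalization of H (simultaneous row and column reduction) yields pivots 30, 20/3, 46/5, 12/23.
So there are 4 positive pivots.
H is positive definite, so the origin is a strict local minimum.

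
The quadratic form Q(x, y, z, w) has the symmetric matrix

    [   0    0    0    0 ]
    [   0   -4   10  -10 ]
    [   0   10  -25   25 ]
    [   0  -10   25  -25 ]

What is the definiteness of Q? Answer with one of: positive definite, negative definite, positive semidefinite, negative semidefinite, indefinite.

negative semidefinite

Row-reducing A symmetrically gives the diagonal entries 0, -4, 0, 0.
That gives 1 negative, 3 zero pivots.
Hence Q is negative semidefinite.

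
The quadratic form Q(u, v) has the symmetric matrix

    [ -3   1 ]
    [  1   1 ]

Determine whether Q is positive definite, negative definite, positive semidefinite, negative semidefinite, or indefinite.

Row-reducing A symmetrically gives the diagonal entries -3, 4/3.
That gives 1 positive, 1 negative pivots.
Hence Q is indefinite.

indefinite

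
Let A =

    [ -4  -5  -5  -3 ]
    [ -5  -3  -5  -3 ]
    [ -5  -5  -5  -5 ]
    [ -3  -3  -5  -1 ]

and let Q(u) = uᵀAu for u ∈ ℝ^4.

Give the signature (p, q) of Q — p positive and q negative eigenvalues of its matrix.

(2, 2)

Applying the same elementary operations to the rows and columns of A produces a congruent diagonal matrix with entries -4, 13/4, 10/13, -2.
Counting signs: 2 positive, 2 negative.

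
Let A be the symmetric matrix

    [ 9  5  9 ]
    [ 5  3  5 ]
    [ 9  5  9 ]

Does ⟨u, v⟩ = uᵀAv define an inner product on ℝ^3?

no

Applying the same elementary operations to the rows and columns of A produces a congruent diagonal matrix with entries 9, 2/9, 0.
Counting signs: 2 positive, 1 zero.
Hence Q is positive semidefinite.
⟨·,·⟩ is an inner product exactly when A is positive definite.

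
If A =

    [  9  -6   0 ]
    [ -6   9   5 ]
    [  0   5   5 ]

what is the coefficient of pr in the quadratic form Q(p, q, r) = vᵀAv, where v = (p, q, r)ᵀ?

0

The coefficient of pr is A[1,3] + A[3,1] = 2·0 = 0.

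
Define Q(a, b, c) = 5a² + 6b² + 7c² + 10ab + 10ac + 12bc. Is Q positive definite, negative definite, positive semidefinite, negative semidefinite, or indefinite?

positive definite

The symmetric matrix of Q is A = [[5, 5, 5], [5, 6, 6], [5, 6, 7]].
Leading principal minors: Δ_1 = 5, Δ_2 = 5, Δ_3 = 5.
All leading principal minors are positive, so by Sylvester's criterion Q is positive definite.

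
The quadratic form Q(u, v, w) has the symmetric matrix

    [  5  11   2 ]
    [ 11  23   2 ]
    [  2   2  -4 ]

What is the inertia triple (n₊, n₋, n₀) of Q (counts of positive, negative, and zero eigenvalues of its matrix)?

(1, 1, 1)

Symmetric row and column elimination reduces A to a congruent diagonal form with pivots 5, -6/5, 0.
Counting signs: 1 positive, 1 negative, 1 zero.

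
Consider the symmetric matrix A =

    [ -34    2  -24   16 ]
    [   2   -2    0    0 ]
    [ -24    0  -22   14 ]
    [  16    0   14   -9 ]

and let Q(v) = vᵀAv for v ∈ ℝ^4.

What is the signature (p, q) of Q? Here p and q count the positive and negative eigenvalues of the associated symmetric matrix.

Applying the same elementary operations to the rows and columns of A produces a congruent diagonal matrix with entries -34, -32/17, -4, 0.
Counting signs: 3 negative, 1 zero.

(0, 3)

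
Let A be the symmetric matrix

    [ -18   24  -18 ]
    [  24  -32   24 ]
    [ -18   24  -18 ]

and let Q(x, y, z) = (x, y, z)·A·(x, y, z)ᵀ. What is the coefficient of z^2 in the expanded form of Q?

The coefficient of z^2 is the diagonal entry A[3,3] = -18.

-18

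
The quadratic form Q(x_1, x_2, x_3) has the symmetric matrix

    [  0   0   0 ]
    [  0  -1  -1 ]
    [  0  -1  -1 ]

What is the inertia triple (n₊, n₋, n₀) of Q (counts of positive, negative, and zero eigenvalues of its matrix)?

(0, 1, 2)

Congruent diagonalization of A (simultaneous row and column reduction) yields pivots 0, -1, 0.
That gives 1 negative, 2 zero pivots.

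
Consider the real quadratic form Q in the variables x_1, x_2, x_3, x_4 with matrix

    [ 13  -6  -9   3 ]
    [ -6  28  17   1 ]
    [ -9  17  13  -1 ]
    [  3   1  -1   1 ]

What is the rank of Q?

Congruent diagonalization of A (simultaneous row and column reduction) yields pivots 13, 328/13, 75/328, 0.
Counting signs: 3 positive, 1 zero.
The rank is the number of nonzero pivots: 3.

3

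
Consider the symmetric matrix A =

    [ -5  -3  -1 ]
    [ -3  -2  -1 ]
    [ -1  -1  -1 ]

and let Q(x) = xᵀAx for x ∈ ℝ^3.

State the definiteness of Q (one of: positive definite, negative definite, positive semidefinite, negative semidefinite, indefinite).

Symmetric row and column elimination reduces A to a congruent diagonal form with pivots -5, -1/5, 0.
That gives 2 negative, 1 zero pivots.
Hence Q is negative semidefinite.

negative semidefinite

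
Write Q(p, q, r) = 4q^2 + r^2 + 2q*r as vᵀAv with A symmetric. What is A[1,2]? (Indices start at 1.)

The coefficient of p·q in Q is 0. For a symmetric A this equals A[1,2] + A[2,1] = 2·A[1,2].
So A[1,2] = 0/2 = 0.

0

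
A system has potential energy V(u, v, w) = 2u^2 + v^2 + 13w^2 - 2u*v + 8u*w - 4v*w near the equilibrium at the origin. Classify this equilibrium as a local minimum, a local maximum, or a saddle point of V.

The Hessian at the origin is H = [[4, -2, 8], [-2, 2, -4], [8, -4, 26]].
Applying the same elementary operations to the rows and columns of H produces a congruent diagonal matrix with entries 4, 1, 10.
Counting signs: 3 positive.
H is positive definite, so the origin is a strict local minimum.

local minimum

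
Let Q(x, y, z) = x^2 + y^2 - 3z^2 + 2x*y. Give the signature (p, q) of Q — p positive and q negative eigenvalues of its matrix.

(1, 1)

The associated matrix is A = [[1, 1, 0], [1, 1, 0], [0, 0, -3]].
Applying the same elementary operations to the rows and columns of A produces a congruent diagonal matrix with entries 1, 0, -3.
Counting signs: 1 positive, 1 negative, 1 zero.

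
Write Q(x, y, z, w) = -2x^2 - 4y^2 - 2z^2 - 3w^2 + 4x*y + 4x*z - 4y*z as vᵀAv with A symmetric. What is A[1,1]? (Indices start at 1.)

The coefficient of x^2 in Q is -2, and that is exactly A[1,1].

-2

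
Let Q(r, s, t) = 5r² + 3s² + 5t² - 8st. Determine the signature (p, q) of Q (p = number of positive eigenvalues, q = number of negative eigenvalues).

(2, 1)

The symmetric matrix is A = [[5, 0, 0], [0, 3, -4], [0, -4, 5]].
Symmetric row and column elimination reduces A to a congruent diagonal form with pivots 5, 3, -1/3.
That gives 2 positive, 1 negative pivots.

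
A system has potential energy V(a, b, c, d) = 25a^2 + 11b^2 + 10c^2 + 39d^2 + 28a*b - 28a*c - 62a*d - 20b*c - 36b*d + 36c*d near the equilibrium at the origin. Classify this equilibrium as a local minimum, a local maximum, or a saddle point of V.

local minimum

The Hessian at the origin is H = [[50, 28, -28, -62], [28, 22, -20, -36], [-28, -20, 20, 36], [-62, -36, 36, 78]].
Applying the same elementary operations to the rows and columns of H produces a congruent diagonal matrix with entries 50, 158/25, 108/79, 20/27.
Counting signs: 4 positive.
H is positive definite, so the origin is a strict local minimum.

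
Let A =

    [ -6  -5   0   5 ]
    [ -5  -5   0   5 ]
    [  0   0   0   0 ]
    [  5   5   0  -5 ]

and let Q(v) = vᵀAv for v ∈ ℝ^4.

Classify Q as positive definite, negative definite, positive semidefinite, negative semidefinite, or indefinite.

Row-reducing A symmetrically gives the diagonal entries -6, -5/6, 0, 0.
Counting signs: 2 negative, 2 zero.
Hence Q is negative semidefinite.

negative semidefinite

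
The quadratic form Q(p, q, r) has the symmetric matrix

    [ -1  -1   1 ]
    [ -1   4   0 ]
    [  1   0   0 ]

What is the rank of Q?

3

Row-reducing A symmetrically gives the diagonal entries -1, 5, 4/5.
That gives 2 positive, 1 negative pivots.
The rank is the number of nonzero pivots: 3.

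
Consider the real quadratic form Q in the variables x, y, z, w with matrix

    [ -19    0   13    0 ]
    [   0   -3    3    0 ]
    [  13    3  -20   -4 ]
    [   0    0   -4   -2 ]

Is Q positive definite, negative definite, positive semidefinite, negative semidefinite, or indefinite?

negative definite

Symmetric row and column elimination reduces A to a congruent diagonal form with pivots -19, -3, -154/19, -2/77.
That gives 4 negative pivots.
Hence Q is negative definite.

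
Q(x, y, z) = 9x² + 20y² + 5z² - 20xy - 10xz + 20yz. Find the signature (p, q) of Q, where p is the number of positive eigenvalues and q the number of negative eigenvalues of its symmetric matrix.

(2, 0)

The associated matrix is A = [[9, -10, -5], [-10, 20, 10], [-5, 10, 5]].
Applying the same elementary operations to the rows and columns of A produces a congruent diagonal matrix with entries 9, 80/9, 0.
That gives 2 positive, 1 zero pivots.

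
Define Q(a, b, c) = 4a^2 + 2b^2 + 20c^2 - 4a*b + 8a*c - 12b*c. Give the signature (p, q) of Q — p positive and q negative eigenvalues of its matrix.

(2, 0)

The associated matrix is A = [[4, -2, 4], [-2, 2, -6], [4, -6, 20]].
Symmetric row and column elimination reduces A to a congruent diagonal form with pivots 4, 1, 0.
Counting signs: 2 positive, 1 zero.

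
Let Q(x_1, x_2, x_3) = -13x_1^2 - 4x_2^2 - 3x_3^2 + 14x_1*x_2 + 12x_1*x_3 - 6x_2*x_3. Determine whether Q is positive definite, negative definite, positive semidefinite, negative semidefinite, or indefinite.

negative semidefinite

Write A = [[-13, 7, 6], [7, -4, -3], [6, -3, -3]].
Congruent diagonalization of A (simultaneous row and column reduction) yields pivots -13, -3/13, 0.
So there are 2 negative, 1 zero pivots.
Hence Q is negative semidefinite.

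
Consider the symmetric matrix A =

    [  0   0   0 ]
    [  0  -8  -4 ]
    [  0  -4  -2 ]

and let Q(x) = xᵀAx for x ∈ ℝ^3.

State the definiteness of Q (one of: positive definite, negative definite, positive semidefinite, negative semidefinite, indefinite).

negative semidefinite

Congruent diagonalization of A (simultaneous row and column reduction) yields pivots 0, -8, 0.
Counting signs: 1 negative, 2 zero.
Hence Q is negative semidefinite.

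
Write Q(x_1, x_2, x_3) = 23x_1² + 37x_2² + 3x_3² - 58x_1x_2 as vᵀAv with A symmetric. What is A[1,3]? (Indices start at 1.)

The coefficient of x_1·x_3 in Q is 0. For a symmetric A this equals A[1,3] + A[3,1] = 2·A[1,3].
So A[1,3] = 0/2 = 0.

0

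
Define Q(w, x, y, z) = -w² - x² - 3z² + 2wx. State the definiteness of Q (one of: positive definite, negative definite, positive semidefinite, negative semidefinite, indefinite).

Write A = [[-1, 1, 0, 0], [1, -1, 0, 0], [0, 0, 0, 0], [0, 0, 0, -3]].
Symmetric row and column elimination reduces A to a congruent diagonal form with pivots -1, 0, 0, -3.
Counting signs: 2 negative, 2 zero.
Hence Q is negative semidefinite.

negative semidefinite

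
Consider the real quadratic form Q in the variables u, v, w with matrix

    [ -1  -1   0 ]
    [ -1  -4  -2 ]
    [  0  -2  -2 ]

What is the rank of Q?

3

Congruent diagonalization of A (simultaneous row and column reduction) yields pivots -1, -3, -2/3.
So there are 3 negative pivots.
The rank is the number of nonzero pivots: 3.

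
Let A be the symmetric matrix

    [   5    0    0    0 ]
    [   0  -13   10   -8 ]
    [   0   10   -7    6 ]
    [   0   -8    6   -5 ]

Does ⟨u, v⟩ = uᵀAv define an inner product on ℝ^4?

no

Applying the same elementary operations to the rows and columns of A produces a congruent diagonal matrix with entries 5, -13, 9/13, -1/9.
So there are 2 positive, 2 negative pivots.
Hence Q is indefinite.
⟨·,·⟩ is an inner product exactly when A is positive definite.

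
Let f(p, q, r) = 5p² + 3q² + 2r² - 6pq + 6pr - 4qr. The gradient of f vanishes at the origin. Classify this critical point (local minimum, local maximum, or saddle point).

The Hessian at the origin is H = [[10, -6, 6], [-6, 6, -4], [6, -4, 4]].
Congruent diagonalization of H (simultaneous row and column reduction) yields pivots 10, 12/5, 1/3.
That gives 3 positive pivots.
H is positive definite, so the origin is a strict local minimum.

local minimum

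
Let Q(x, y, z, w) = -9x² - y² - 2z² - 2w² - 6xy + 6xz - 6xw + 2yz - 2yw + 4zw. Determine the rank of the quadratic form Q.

2

Write A = [[-9, -3, 3, -3], [-3, -1, 1, -1], [3, 1, -2, 2], [-3, -1, 2, -2]].
Symmetric row and column elimination reduces A to a congruent diagonal form with pivots -9, 0, -1, 0.
Counting signs: 2 negative, 2 zero.
The rank is the number of nonzero pivots: 2.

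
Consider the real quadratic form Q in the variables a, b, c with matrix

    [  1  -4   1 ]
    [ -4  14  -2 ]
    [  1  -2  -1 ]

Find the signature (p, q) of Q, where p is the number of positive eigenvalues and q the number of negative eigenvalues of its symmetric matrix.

Congruent diagonalization of A (simultaneous row and column reduction) yields pivots 1, -2, 0.
So there are 1 positive, 1 negative, 1 zero pivots.

(1, 1)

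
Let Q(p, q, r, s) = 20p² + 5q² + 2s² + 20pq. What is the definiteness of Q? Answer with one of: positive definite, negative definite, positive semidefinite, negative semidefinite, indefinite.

The associated matrix is A = [[20, 10, 0, 0], [10, 5, 0, 0], [0, 0, 0, 0], [0, 0, 0, 2]].
Row-reducing A symmetrically gives the diagonal entries 20, 0, 0, 2.
Counting signs: 2 positive, 2 zero.
Hence Q is positive semidefinite.

positive semidefinite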